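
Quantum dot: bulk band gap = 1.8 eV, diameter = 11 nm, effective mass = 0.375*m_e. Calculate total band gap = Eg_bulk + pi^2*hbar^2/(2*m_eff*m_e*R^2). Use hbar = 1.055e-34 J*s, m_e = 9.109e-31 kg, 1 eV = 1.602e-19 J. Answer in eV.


Radius R = 11/2 nm = 5.5e-09 m
Confinement energy dE = pi^2 * hbar^2 / (2 * m_eff * m_e * R^2)
dE = pi^2 * (1.055e-34)^2 / (2 * 0.375 * 9.109e-31 * (5.5e-09)^2) J, divided by 1.602e-19 J/eV
dE = 0.0332 eV
Total band gap = E_g(bulk) + dE = 1.8 + 0.0332 = 1.8332 eV

1.8332


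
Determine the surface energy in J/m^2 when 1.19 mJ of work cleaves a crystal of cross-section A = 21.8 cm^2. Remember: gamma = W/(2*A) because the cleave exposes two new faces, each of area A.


Convert: A = 21.8 cm^2 = 0.00218 m^2, W = 1.19 mJ = 0.00119 J
Cleaving exposes two faces of area A, so total new surface = 2*A and gamma = W / (2*A)
gamma = 0.00119 / (2 * 0.00218)
gamma = 0.273 J/m^2

0.273


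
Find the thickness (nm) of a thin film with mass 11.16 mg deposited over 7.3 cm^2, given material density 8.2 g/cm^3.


Convert: m = 11.16 mg = 1.1160e-05 kg, A = 7.3 cm^2 = 7.3000e-04 m^2, rho = 8.2 g/cm^3 = 8200 kg/m^3
t = m / (A * rho)
t = 1.1160e-05 / (7.3000e-04 * 8200)
t = 1.8644e-06 m = 1864.4 nm

1864.4


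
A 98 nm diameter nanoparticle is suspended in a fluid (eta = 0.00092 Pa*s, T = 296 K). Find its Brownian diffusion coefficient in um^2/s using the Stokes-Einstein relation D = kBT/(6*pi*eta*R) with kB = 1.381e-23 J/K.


Radius R = 98/2 = 49 nm = 4.9e-08 m
D = kB*T / (6*pi*eta*R)
D = 1.381e-23 * 296 / (6 * pi * 0.00092 * 4.9e-08)
D = 4.81061e-12 m^2/s = 4.811 um^2/s

4.811


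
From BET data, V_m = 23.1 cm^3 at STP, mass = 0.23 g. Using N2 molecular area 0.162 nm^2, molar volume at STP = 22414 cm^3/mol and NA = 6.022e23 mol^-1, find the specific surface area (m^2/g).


Number of moles in monolayer = V_m / 22414 = 23.1 / 22414 = 0.00103061
Number of molecules = moles * NA = 0.00103061 * 6.022e23
SA = molecules * sigma / mass
SA = (23.1 / 22414) * 6.022e23 * 0.162e-18 / 0.23
SA = 437.1 m^2/g

437.1


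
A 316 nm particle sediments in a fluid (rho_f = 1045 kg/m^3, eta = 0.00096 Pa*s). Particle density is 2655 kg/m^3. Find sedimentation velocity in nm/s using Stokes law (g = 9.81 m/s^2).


Radius R = 316/2 nm = 1.58e-07 m
Density difference = 2655 - 1045 = 1610 kg/m^3
v = 2 * R^2 * (rho_p - rho_f) * g / (9 * eta)
v = 2 * (1.58e-07)^2 * 1610 * 9.81 / (9 * 0.00096)
v = 9.12694e-08 m/s = 91.2694 nm/s

91.2694


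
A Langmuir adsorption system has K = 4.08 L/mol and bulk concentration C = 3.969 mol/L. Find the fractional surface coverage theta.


Langmuir isotherm: theta = K*C / (1 + K*C)
K*C = 4.08 * 3.969 = 16.19352
theta = 16.19352 / (1 + 16.19352) = 16.19352 / 17.19352
theta = 0.9418

0.9418


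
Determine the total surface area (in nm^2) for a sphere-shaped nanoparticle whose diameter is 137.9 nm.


Radius r = 137.9/2 = 68.95 nm
Surface area SA = 4 * pi * r^2
SA = 4 * pi * (68.95)^2
SA = 59741.81 nm^2

59741.81


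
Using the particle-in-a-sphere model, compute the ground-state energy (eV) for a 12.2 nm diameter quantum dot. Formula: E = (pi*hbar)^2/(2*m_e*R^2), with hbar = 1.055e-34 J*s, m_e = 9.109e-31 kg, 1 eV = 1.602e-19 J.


Radius R = 12.2/2 = 6.1 nm = 6.1e-09 m
E = (pi * 1.055e-34)^2 / (2 * 9.109e-31 * (6.1e-09)^2)
E(J) = 1.62048e-21
E = E(J) / 1.602e-19 = 0.0101 eV

0.0101


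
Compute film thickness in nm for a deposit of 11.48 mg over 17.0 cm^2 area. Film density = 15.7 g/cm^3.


Convert: m = 11.48 mg = 1.1480e-05 kg, A = 17.0 cm^2 = 1.7000e-03 m^2, rho = 15.7 g/cm^3 = 15700 kg/m^3
t = m / (A * rho)
t = 1.1480e-05 / (1.7000e-03 * 15700)
t = 4.3012e-07 m = 430.1 nm

430.1


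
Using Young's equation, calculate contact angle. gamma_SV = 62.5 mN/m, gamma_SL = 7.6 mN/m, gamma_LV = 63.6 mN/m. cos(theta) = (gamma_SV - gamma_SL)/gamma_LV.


cos(theta) = (gamma_SV - gamma_SL) / gamma_LV
cos(theta) = (62.5 - 7.6) / 63.6
cos(theta) = 0.863208
theta = arccos(0.863208) = 30.32 degrees

30.32


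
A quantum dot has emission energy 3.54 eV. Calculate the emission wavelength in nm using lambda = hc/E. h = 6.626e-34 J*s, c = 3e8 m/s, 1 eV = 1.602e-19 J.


Convert energy: E = 3.54 eV = 3.54 * 1.602e-19 = 5.67108e-19 J
lambda = h*c / E = 6.626e-34 * 3e8 / 5.67108e-19
lambda = 3.50515e-07 m = 350.5 nm

350.5


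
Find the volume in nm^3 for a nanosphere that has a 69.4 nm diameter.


Radius r = 69.4/2 = 34.7 nm
Volume V = (4/3) * pi * r^3
V = (4/3) * pi * (34.7)^3
V = 175015.71 nm^3

175015.71


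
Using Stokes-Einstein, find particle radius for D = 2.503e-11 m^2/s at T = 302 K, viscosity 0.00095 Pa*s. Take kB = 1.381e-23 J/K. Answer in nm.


Stokes-Einstein: R = kB*T / (6*pi*eta*D)
R = 1.381e-23 * 302 / (6 * pi * 0.00095 * 2.503e-11)
R = 9.30497e-09 m = 9.3 nm

9.3


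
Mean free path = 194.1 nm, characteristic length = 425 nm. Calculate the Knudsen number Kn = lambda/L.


Knudsen number Kn = lambda / L
Kn = 194.1 / 425
Kn = 0.4567

0.4567


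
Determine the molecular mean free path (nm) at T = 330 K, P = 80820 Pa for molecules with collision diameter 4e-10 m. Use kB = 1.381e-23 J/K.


Mean free path: lambda = kB*T / (sqrt(2) * pi * d^2 * P)
lambda = 1.381e-23 * 330 / (sqrt(2) * pi * (4e-10)^2 * 80820)
lambda = 7.93239e-08 m
lambda = 79.32 nm

79.32


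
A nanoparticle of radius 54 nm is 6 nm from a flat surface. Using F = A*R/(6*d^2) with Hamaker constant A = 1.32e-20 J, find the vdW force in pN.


Convert to SI: R = 54 nm = 5.4e-08 m, d = 6 nm = 6e-09 m
F = A * R / (6 * d^2)
F = 1.32e-20 * 5.4e-08 / (6 * (6e-09)^2)
F = 3.3e-12 N = 3.3 pN

3.3


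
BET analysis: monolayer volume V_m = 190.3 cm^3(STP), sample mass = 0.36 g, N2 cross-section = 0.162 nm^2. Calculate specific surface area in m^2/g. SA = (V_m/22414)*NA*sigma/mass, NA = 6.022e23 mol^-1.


Number of moles in monolayer = V_m / 22414 = 190.3 / 22414 = 0.00849023
Number of molecules = moles * NA = 0.00849023 * 6.022e23
SA = molecules * sigma / mass
SA = (190.3 / 22414) * 6.022e23 * 0.162e-18 / 0.36
SA = 2300.8 m^2/g

2300.8


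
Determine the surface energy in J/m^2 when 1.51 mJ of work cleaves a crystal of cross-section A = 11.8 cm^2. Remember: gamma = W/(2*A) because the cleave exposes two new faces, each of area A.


Convert: A = 11.8 cm^2 = 0.00118 m^2, W = 1.51 mJ = 0.00151 J
Cleaving exposes two faces of area A, so total new surface = 2*A and gamma = W / (2*A)
gamma = 0.00151 / (2 * 0.00118)
gamma = 0.64 J/m^2

0.64


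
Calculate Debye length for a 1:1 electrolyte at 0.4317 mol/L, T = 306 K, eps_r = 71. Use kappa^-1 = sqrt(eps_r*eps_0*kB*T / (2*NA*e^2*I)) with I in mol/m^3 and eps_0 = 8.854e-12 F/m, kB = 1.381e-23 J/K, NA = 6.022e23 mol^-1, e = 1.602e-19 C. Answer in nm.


Ionic strength I = 0.4317 * 1^2 * 1000 = 431.7 mol/m^3
kappa^-1 = sqrt(71 * 8.854e-12 * 1.381e-23 * 306 / (2 * 6.022e23 * (1.602e-19)^2 * 431.7))
kappa^-1 = 0.446 nm

0.446


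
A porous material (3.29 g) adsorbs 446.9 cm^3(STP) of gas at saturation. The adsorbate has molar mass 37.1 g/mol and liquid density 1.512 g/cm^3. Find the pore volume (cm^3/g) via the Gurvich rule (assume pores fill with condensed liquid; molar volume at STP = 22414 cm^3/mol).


Moles adsorbed n = V_ads / 22414 = 446.9 / 22414 = 1.993843e-02 mol
Liquid volume V_liq = n * M / rho_liq = 1.993843e-02 * 37.1 / 1.512 = 0.48923 cm^3
Specific pore volume V_pore = V_liq / m_sample = 0.48923 / 3.29
V_pore = 0.1487 cm^3/g

0.1487


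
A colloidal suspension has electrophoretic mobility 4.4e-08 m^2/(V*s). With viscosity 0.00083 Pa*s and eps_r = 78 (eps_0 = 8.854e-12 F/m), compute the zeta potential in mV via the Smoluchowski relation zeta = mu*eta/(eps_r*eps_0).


Smoluchowski equation: zeta = mu * eta / (eps_r * eps_0)
zeta = 4.4e-08 * 0.00083 / (78 * 8.854e-12)
zeta = 0.052881 V = 52.88 mV

52.88


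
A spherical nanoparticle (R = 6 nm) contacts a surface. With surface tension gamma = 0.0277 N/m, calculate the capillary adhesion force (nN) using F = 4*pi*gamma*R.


Convert radius: R = 6 nm = 6e-09 m
F = 4 * pi * gamma * R
F = 4 * pi * 0.0277 * 6e-09
F = 2.08853e-09 N = 2.0885 nN

2.0885


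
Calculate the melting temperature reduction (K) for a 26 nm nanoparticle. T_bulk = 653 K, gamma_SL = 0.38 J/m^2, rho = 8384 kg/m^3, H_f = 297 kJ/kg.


Radius R = 26/2 = 13 nm = 1.3e-08 m
Convert H_f = 297 kJ/kg = 297000 J/kg
dT = 2 * gamma_SL * T_bulk / (rho * H_f * R)
dT = 2 * 0.38 * 653 / (8384 * 297000 * 1.3e-08)
dT = 15.3 K

15.3


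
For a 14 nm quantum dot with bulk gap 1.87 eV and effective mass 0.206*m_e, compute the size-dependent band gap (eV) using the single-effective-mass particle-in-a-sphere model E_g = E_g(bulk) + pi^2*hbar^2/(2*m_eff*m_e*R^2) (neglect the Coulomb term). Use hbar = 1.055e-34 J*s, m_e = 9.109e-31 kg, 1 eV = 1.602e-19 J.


Radius R = 14/2 nm = 7e-09 m
Confinement energy dE = pi^2 * hbar^2 / (2 * m_eff * m_e * R^2)
dE = pi^2 * (1.055e-34)^2 / (2 * 0.206 * 9.109e-31 * (7e-09)^2) J, divided by 1.602e-19 J/eV
dE = 0.0373 eV
Total band gap = E_g(bulk) + dE = 1.87 + 0.0373 = 1.9073 eV

1.9073


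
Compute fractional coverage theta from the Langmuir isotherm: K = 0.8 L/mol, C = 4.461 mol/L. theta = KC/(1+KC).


Langmuir isotherm: theta = K*C / (1 + K*C)
K*C = 0.8 * 4.461 = 3.5688
theta = 3.5688 / (1 + 3.5688) = 3.5688 / 4.5688
theta = 0.7811

0.7811


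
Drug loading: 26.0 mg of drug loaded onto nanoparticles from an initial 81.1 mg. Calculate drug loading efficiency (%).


Drug loading efficiency = (drug loaded / drug initial) * 100
DLE = 26.0 / 81.1 * 100
DLE = 0.3206 * 100
DLE = 32.06%

32.06


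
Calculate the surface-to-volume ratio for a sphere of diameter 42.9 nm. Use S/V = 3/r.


Radius r = 42.9/2 = 21.45 nm
S/V = 3 / r = 3 / 21.45
S/V = 0.1399 nm^-1

0.1399


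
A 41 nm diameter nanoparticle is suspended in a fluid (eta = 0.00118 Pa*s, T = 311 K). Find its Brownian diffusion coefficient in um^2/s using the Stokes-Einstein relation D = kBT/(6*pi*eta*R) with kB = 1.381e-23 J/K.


Radius R = 41/2 = 20.5 nm = 2.05e-08 m
D = kB*T / (6*pi*eta*R)
D = 1.381e-23 * 311 / (6 * pi * 0.00118 * 2.05e-08)
D = 9.41927e-12 m^2/s = 9.419 um^2/s

9.419


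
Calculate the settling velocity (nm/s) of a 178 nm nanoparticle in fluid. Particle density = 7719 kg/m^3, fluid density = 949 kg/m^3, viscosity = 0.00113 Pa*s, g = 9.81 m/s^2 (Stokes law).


Radius R = 178/2 nm = 8.9e-08 m
Density difference = 7719 - 949 = 6770 kg/m^3
v = 2 * R^2 * (rho_p - rho_f) * g / (9 * eta)
v = 2 * (8.9e-08)^2 * 6770 * 9.81 / (9 * 0.00113)
v = 1.03454e-07 m/s = 103.4539 nm/s

103.4539


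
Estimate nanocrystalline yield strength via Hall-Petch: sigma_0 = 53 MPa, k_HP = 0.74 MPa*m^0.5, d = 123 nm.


d = 123 nm = 1.23e-07 m
sqrt(d) = 0.0003507136
Hall-Petch contribution = k / sqrt(d) = 0.74 / 0.0003507136 = 2110.0 MPa
sigma = sigma_0 + k/sqrt(d) = 53 + 2110.0 = 2163.0 MPa

2163.0


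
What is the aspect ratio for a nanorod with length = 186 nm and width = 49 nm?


Aspect ratio AR = length / diameter
AR = 186 / 49
AR = 3.8

3.8


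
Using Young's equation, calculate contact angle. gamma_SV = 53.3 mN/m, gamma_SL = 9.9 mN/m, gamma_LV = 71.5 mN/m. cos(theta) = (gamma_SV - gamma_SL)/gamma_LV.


cos(theta) = (gamma_SV - gamma_SL) / gamma_LV
cos(theta) = (53.3 - 9.9) / 71.5
cos(theta) = 0.606993
theta = arccos(0.606993) = 52.63 degrees

52.63


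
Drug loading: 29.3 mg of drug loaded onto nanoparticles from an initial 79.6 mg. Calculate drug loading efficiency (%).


Drug loading efficiency = (drug loaded / drug initial) * 100
DLE = 29.3 / 79.6 * 100
DLE = 0.3681 * 100
DLE = 36.81%

36.81


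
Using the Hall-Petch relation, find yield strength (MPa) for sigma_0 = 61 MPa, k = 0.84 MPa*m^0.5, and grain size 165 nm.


d = 165 nm = 1.65e-07 m
sqrt(d) = 0.0004062019
Hall-Petch contribution = k / sqrt(d) = 0.84 / 0.0004062019 = 2067.9 MPa
sigma = sigma_0 + k/sqrt(d) = 61 + 2067.9 = 2128.9 MPa

2128.9


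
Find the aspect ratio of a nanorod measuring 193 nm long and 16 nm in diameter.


Aspect ratio AR = length / diameter
AR = 193 / 16
AR = 12.06

12.06


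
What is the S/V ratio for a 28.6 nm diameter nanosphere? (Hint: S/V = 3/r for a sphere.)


Radius r = 28.6/2 = 14.3 nm
S/V = 3 / r = 3 / 14.3
S/V = 0.2098 nm^-1

0.2098


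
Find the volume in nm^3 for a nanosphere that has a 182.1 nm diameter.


Radius r = 182.1/2 = 91.05 nm
Volume V = (4/3) * pi * r^3
V = (4/3) * pi * (91.05)^3
V = 3161756.79 nm^3

3161756.79


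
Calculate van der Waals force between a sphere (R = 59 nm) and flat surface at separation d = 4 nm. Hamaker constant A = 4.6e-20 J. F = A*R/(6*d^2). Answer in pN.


Convert to SI: R = 59 nm = 5.9e-08 m, d = 4 nm = 4e-09 m
F = A * R / (6 * d^2)
F = 4.6e-20 * 5.9e-08 / (6 * (4e-09)^2)
F = 2.82708e-11 N = 28.271 pN

28.271


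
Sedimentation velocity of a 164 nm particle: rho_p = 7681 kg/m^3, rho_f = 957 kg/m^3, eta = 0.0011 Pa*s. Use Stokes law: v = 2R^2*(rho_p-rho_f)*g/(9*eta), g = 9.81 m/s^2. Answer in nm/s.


Radius R = 164/2 nm = 8.2e-08 m
Density difference = 7681 - 957 = 6724 kg/m^3
v = 2 * R^2 * (rho_p - rho_f) * g / (9 * eta)
v = 2 * (8.2e-08)^2 * 6724 * 9.81 / (9 * 0.0011)
v = 8.96023e-08 m/s = 89.6023 nm/s

89.6023


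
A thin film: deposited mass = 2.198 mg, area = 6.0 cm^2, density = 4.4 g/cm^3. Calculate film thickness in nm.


Convert: m = 2.198 mg = 2.1980e-06 kg, A = 6.0 cm^2 = 6.0000e-04 m^2, rho = 4.4 g/cm^3 = 4400 kg/m^3
t = m / (A * rho)
t = 2.1980e-06 / (6.0000e-04 * 4400)
t = 8.3258e-07 m = 832.6 nm

832.6


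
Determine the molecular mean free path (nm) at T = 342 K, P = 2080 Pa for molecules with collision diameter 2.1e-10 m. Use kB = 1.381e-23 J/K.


Mean free path: lambda = kB*T / (sqrt(2) * pi * d^2 * P)
lambda = 1.381e-23 * 342 / (sqrt(2) * pi * (2.1e-10)^2 * 2080)
lambda = 1.15892e-05 m
lambda = 11589.19 nm

11589.19


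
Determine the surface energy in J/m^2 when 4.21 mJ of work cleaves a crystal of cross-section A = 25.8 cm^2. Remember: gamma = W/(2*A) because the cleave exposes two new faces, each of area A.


Convert: A = 25.8 cm^2 = 0.00258 m^2, W = 4.21 mJ = 0.00421 J
Cleaving exposes two faces of area A, so total new surface = 2*A and gamma = W / (2*A)
gamma = 0.00421 / (2 * 0.00258)
gamma = 0.816 J/m^2

0.816


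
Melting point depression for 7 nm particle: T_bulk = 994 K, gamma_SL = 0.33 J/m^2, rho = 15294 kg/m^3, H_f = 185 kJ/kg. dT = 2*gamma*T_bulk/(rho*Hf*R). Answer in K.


Radius R = 7/2 = 3.5 nm = 3.5e-09 m
Convert H_f = 185 kJ/kg = 185000 J/kg
dT = 2 * gamma_SL * T_bulk / (rho * H_f * R)
dT = 2 * 0.33 * 994 / (15294 * 185000 * 3.5e-09)
dT = 66.2 K

66.2


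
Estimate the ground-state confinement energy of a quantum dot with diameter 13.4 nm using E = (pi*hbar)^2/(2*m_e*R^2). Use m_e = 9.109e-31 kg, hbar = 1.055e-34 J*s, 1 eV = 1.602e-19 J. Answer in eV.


Radius R = 13.4/2 = 6.7 nm = 6.7e-09 m
E = (pi * 1.055e-34)^2 / (2 * 9.109e-31 * (6.7e-09)^2)
E(J) = 1.34324e-21
E = E(J) / 1.602e-19 = 0.0084 eV

0.0084


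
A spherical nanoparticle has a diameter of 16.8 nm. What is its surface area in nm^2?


Radius r = 16.8/2 = 8.4 nm
Surface area SA = 4 * pi * r^2
SA = 4 * pi * (8.4)^2
SA = 886.68 nm^2

886.68


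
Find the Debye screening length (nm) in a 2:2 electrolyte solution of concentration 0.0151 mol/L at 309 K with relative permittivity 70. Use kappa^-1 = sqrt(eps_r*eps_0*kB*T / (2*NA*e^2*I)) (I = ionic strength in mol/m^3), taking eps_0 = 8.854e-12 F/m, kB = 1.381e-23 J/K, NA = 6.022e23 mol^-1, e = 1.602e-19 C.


Ionic strength I = 0.0151 * 2^2 * 1000 = 60.4 mol/m^3
kappa^-1 = sqrt(70 * 8.854e-12 * 1.381e-23 * 309 / (2 * 6.022e23 * (1.602e-19)^2 * 60.4))
kappa^-1 = 1.19 nm

1.19


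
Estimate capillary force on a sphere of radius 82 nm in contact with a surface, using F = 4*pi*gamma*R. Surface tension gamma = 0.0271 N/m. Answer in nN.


Convert radius: R = 82 nm = 8.2e-08 m
F = 4 * pi * gamma * R
F = 4 * pi * 0.0271 * 8.2e-08
F = 2.7925e-08 N = 27.925 nN

27.925


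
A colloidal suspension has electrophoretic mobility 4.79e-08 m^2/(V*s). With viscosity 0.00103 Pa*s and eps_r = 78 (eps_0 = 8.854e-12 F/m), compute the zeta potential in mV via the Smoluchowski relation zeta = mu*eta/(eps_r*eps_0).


Smoluchowski equation: zeta = mu * eta / (eps_r * eps_0)
zeta = 4.79e-08 * 0.00103 / (78 * 8.854e-12)
zeta = 0.07144 V = 71.44 mV

71.44


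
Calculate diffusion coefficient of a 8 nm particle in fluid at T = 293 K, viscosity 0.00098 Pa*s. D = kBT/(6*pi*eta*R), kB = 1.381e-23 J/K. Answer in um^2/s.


Radius R = 8/2 = 4 nm = 4e-09 m
D = kB*T / (6*pi*eta*R)
D = 1.381e-23 * 293 / (6 * pi * 0.00098 * 4e-09)
D = 5.47613e-11 m^2/s = 54.761 um^2/s

54.761


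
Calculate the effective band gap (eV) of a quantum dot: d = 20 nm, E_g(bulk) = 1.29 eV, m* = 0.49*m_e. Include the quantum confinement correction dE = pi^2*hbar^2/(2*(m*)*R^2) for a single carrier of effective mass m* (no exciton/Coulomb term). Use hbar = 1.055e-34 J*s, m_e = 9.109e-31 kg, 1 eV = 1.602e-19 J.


Radius R = 20/2 nm = 1e-08 m
Confinement energy dE = pi^2 * hbar^2 / (2 * m_eff * m_e * R^2)
dE = pi^2 * (1.055e-34)^2 / (2 * 0.49 * 9.109e-31 * (1e-08)^2) J, divided by 1.602e-19 J/eV
dE = 0.0077 eV
Total band gap = E_g(bulk) + dE = 1.29 + 0.0077 = 1.2977 eV

1.2977


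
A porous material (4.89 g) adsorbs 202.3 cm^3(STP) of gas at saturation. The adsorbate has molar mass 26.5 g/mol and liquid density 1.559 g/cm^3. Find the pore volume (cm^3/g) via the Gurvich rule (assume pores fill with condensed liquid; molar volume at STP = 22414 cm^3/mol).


Moles adsorbed n = V_ads / 22414 = 202.3 / 22414 = 9.025609e-03 mol
Liquid volume V_liq = n * M / rho_liq = 9.025609e-03 * 26.5 / 1.559 = 0.15342 cm^3
Specific pore volume V_pore = V_liq / m_sample = 0.15342 / 4.89
V_pore = 0.0314 cm^3/g

0.0314


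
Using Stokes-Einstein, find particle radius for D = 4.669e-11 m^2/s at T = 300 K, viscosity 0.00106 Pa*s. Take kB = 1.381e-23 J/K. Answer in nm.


Stokes-Einstein: R = kB*T / (6*pi*eta*D)
R = 1.381e-23 * 300 / (6 * pi * 0.00106 * 4.669e-11)
R = 4.44103e-09 m = 4.44 nm

4.44


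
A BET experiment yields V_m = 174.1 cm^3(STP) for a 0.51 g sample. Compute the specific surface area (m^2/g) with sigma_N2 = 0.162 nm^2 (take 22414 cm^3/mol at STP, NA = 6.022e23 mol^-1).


Number of moles in monolayer = V_m / 22414 = 174.1 / 22414 = 0.00776747
Number of molecules = moles * NA = 0.00776747 * 6.022e23
SA = molecules * sigma / mass
SA = (174.1 / 22414) * 6.022e23 * 0.162e-18 / 0.51
SA = 1485.8 m^2/g

1485.8


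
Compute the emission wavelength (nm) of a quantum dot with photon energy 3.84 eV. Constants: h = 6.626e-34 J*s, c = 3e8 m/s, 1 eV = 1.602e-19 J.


Convert energy: E = 3.84 eV = 3.84 * 1.602e-19 = 6.15168e-19 J
lambda = h*c / E = 6.626e-34 * 3e8 / 6.15168e-19
lambda = 3.23131e-07 m = 323.1 nm

323.1


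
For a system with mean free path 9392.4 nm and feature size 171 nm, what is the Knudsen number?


Knudsen number Kn = lambda / L
Kn = 9392.4 / 171
Kn = 54.9263

54.9263


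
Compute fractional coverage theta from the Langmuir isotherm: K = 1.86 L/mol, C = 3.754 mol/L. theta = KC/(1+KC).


Langmuir isotherm: theta = K*C / (1 + K*C)
K*C = 1.86 * 3.754 = 6.98244
theta = 6.98244 / (1 + 6.98244) = 6.98244 / 7.98244
theta = 0.8747

0.8747


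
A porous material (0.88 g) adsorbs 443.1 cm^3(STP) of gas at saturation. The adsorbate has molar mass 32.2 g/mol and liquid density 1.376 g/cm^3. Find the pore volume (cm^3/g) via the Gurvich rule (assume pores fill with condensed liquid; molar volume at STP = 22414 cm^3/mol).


Moles adsorbed n = V_ads / 22414 = 443.1 / 22414 = 1.976889e-02 mol
Liquid volume V_liq = n * M / rho_liq = 1.976889e-02 * 32.2 / 1.376 = 0.46262 cm^3
Specific pore volume V_pore = V_liq / m_sample = 0.46262 / 0.88
V_pore = 0.5257 cm^3/g

0.5257


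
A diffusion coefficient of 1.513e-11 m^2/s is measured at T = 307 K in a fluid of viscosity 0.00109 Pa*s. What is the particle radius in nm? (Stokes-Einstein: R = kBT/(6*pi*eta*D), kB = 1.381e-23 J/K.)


Stokes-Einstein: R = kB*T / (6*pi*eta*D)
R = 1.381e-23 * 307 / (6 * pi * 0.00109 * 1.513e-11)
R = 1.36385e-08 m = 13.64 nm

13.64


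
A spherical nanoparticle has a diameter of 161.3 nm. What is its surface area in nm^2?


Radius r = 161.3/2 = 80.65 nm
Surface area SA = 4 * pi * r^2
SA = 4 * pi * (80.65)^2
SA = 81736.98 nm^2

81736.98


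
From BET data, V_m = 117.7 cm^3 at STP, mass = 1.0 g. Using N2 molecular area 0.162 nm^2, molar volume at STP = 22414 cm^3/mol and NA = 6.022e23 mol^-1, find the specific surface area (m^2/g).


Number of moles in monolayer = V_m / 22414 = 117.7 / 22414 = 0.00525118
Number of molecules = moles * NA = 0.00525118 * 6.022e23
SA = molecules * sigma / mass
SA = (117.7 / 22414) * 6.022e23 * 0.162e-18 / 1.0
SA = 512.3 m^2/g

512.3


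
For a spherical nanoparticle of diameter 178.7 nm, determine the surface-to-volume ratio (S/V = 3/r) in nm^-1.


Radius r = 178.7/2 = 89.35 nm
S/V = 3 / r = 3 / 89.35
S/V = 0.0336 nm^-1

0.0336


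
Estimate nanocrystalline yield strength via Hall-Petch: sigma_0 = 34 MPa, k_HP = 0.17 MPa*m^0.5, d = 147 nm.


d = 147 nm = 1.47e-07 m
sqrt(d) = 0.0003834058
Hall-Petch contribution = k / sqrt(d) = 0.17 / 0.0003834058 = 443.4 MPa
sigma = sigma_0 + k/sqrt(d) = 34 + 443.4 = 477.4 MPa

477.4


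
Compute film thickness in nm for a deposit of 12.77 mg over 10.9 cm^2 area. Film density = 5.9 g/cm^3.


Convert: m = 12.77 mg = 1.2770e-05 kg, A = 10.9 cm^2 = 1.0900e-03 m^2, rho = 5.9 g/cm^3 = 5900 kg/m^3
t = m / (A * rho)
t = 1.2770e-05 / (1.0900e-03 * 5900)
t = 1.9857e-06 m = 1985.7 nm

1985.7


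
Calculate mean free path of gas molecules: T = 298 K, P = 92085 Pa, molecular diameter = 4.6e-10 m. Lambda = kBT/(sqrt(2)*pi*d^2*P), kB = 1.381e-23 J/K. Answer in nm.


Mean free path: lambda = kB*T / (sqrt(2) * pi * d^2 * P)
lambda = 1.381e-23 * 298 / (sqrt(2) * pi * (4.6e-10)^2 * 92085)
lambda = 4.7538e-08 m
lambda = 47.54 nm

47.54


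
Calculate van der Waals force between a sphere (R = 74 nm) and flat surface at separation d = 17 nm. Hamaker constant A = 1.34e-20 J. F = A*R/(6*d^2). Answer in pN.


Convert to SI: R = 74 nm = 7.4e-08 m, d = 17 nm = 1.7e-08 m
F = A * R / (6 * d^2)
F = 1.34e-20 * 7.4e-08 / (6 * (1.7e-08)^2)
F = 5.71857e-13 N = 0.572 pN

0.572


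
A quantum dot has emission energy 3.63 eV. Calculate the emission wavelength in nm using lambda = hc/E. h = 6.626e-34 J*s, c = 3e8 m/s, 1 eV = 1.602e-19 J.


Convert energy: E = 3.63 eV = 3.63 * 1.602e-19 = 5.81526e-19 J
lambda = h*c / E = 6.626e-34 * 3e8 / 5.81526e-19
lambda = 3.41825e-07 m = 341.8 nm

341.8


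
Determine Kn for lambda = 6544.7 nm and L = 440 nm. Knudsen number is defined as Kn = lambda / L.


Knudsen number Kn = lambda / L
Kn = 6544.7 / 440
Kn = 14.8743

14.8743


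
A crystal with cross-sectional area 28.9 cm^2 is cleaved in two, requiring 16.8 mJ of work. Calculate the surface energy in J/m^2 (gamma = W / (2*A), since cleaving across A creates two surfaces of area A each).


Convert: A = 28.9 cm^2 = 0.00289 m^2, W = 16.8 mJ = 0.0168 J
Cleaving exposes two faces of area A, so total new surface = 2*A and gamma = W / (2*A)
gamma = 0.0168 / (2 * 0.00289)
gamma = 2.907 J/m^2

2.907


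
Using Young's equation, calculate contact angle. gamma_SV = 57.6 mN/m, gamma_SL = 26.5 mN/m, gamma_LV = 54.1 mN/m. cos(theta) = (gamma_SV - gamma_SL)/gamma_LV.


cos(theta) = (gamma_SV - gamma_SL) / gamma_LV
cos(theta) = (57.6 - 26.5) / 54.1
cos(theta) = 0.574861
theta = arccos(0.574861) = 54.91 degrees

54.91


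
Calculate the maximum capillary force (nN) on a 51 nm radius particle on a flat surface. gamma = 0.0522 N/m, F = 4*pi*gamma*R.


Convert radius: R = 51 nm = 5.1e-08 m
F = 4 * pi * gamma * R
F = 4 * pi * 0.0522 * 5.1e-08
F = 3.34542e-08 N = 33.4542 nN

33.4542


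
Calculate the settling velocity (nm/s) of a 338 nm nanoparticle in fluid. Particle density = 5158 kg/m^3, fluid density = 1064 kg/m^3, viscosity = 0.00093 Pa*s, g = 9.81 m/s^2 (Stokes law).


Radius R = 338/2 nm = 1.69e-07 m
Density difference = 5158 - 1064 = 4094 kg/m^3
v = 2 * R^2 * (rho_p - rho_f) * g / (9 * eta)
v = 2 * (1.69e-07)^2 * 4094 * 9.81 / (9 * 0.00093)
v = 2.74091e-07 m/s = 274.091 nm/s

274.091


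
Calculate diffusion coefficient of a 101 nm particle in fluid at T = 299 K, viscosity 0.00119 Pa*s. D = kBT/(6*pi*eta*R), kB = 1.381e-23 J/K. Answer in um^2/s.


Radius R = 101/2 = 50.5 nm = 5.05e-08 m
D = kB*T / (6*pi*eta*R)
D = 1.381e-23 * 299 / (6 * pi * 0.00119 * 5.05e-08)
D = 3.64523e-12 m^2/s = 3.645 um^2/s

3.645


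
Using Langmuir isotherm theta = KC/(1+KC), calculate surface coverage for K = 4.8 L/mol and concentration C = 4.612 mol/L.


Langmuir isotherm: theta = K*C / (1 + K*C)
K*C = 4.8 * 4.612 = 22.1376
theta = 22.1376 / (1 + 22.1376) = 22.1376 / 23.1376
theta = 0.9568

0.9568


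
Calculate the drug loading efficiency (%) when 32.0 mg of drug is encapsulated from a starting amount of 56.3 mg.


Drug loading efficiency = (drug loaded / drug initial) * 100
DLE = 32.0 / 56.3 * 100
DLE = 0.5684 * 100
DLE = 56.84%

56.84


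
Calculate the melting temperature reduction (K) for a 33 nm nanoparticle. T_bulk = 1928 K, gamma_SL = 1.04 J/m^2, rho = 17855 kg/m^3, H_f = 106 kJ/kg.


Radius R = 33/2 = 16.5 nm = 1.65e-08 m
Convert H_f = 106 kJ/kg = 106000 J/kg
dT = 2 * gamma_SL * T_bulk / (rho * H_f * R)
dT = 2 * 1.04 * 1928 / (17855 * 106000 * 1.65e-08)
dT = 128.4 K

128.4


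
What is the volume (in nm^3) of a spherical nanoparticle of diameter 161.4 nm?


Radius r = 161.4/2 = 80.7 nm
Volume V = (4/3) * pi * r^3
V = (4/3) * pi * (80.7)^3
V = 2201451.96 nm^3

2201451.96


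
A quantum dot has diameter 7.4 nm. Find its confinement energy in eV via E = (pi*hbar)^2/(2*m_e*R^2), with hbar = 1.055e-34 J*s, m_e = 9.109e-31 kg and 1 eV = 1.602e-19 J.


Radius R = 7.4/2 = 3.7 nm = 3.7e-09 m
E = (pi * 1.055e-34)^2 / (2 * 9.109e-31 * (3.7e-09)^2)
E(J) = 4.40454e-21
E = E(J) / 1.602e-19 = 0.0275 eV

0.0275


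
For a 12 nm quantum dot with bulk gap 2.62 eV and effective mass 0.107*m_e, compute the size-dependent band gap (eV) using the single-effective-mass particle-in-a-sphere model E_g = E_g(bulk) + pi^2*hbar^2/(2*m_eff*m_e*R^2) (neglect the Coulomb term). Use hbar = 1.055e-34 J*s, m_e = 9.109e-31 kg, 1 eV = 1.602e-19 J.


Radius R = 12/2 nm = 6e-09 m
Confinement energy dE = pi^2 * hbar^2 / (2 * m_eff * m_e * R^2)
dE = pi^2 * (1.055e-34)^2 / (2 * 0.107 * 9.109e-31 * (6e-09)^2) J, divided by 1.602e-19 J/eV
dE = 0.0977 eV
Total band gap = E_g(bulk) + dE = 2.62 + 0.0977 = 2.7177 eV

2.7177


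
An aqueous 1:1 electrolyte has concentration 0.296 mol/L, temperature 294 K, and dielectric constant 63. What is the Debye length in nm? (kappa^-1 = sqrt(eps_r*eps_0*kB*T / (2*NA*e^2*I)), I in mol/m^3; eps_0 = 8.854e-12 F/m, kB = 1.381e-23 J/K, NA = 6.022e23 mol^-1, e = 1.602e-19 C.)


Ionic strength I = 0.296 * 1^2 * 1000 = 296 mol/m^3
kappa^-1 = sqrt(63 * 8.854e-12 * 1.381e-23 * 294 / (2 * 6.022e23 * (1.602e-19)^2 * 296))
kappa^-1 = 0.498 nm

0.498


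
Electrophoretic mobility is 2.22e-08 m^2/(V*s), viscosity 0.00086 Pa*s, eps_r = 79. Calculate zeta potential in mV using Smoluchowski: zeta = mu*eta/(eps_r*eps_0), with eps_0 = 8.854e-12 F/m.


Smoluchowski equation: zeta = mu * eta / (eps_r * eps_0)
zeta = 2.22e-08 * 0.00086 / (79 * 8.854e-12)
zeta = 0.027295 V = 27.3 mV

27.3


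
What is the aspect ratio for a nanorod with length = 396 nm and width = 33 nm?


Aspect ratio AR = length / diameter
AR = 396 / 33
AR = 12.0

12.0


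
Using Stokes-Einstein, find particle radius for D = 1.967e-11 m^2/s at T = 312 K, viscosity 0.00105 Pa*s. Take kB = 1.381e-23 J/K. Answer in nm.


Stokes-Einstein: R = kB*T / (6*pi*eta*D)
R = 1.381e-23 * 312 / (6 * pi * 0.00105 * 1.967e-11)
R = 1.10676e-08 m = 11.07 nm

11.07


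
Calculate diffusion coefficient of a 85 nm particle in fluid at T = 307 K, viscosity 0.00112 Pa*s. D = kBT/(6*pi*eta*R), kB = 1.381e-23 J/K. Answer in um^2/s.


Radius R = 85/2 = 42.5 nm = 4.25e-08 m
D = kB*T / (6*pi*eta*R)
D = 1.381e-23 * 307 / (6 * pi * 0.00112 * 4.25e-08)
D = 4.72524e-12 m^2/s = 4.725 um^2/s

4.725


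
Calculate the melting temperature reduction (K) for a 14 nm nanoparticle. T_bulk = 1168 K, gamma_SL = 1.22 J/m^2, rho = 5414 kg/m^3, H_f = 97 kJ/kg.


Radius R = 14/2 = 7 nm = 7e-09 m
Convert H_f = 97 kJ/kg = 97000 J/kg
dT = 2 * gamma_SL * T_bulk / (rho * H_f * R)
dT = 2 * 1.22 * 1168 / (5414 * 97000 * 7e-09)
dT = 775.3 K

775.3


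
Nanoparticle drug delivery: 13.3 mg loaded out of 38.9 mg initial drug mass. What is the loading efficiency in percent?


Drug loading efficiency = (drug loaded / drug initial) * 100
DLE = 13.3 / 38.9 * 100
DLE = 0.3419 * 100
DLE = 34.19%

34.19


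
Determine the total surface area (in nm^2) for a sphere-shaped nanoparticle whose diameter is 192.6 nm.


Radius r = 192.6/2 = 96.3 nm
Surface area SA = 4 * pi * r^2
SA = 4 * pi * (96.3)^2
SA = 116536.63 nm^2

116536.63


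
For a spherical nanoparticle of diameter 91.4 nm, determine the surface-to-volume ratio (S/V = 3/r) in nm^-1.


Radius r = 91.4/2 = 45.7 nm
S/V = 3 / r = 3 / 45.7
S/V = 0.0656 nm^-1

0.0656


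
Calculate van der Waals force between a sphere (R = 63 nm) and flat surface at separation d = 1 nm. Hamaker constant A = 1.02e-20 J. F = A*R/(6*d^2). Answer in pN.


Convert to SI: R = 63 nm = 6.3e-08 m, d = 1 nm = 1e-09 m
F = A * R / (6 * d^2)
F = 1.02e-20 * 6.3e-08 / (6 * (1e-09)^2)
F = 1.071e-10 N = 107.1 pN

107.1


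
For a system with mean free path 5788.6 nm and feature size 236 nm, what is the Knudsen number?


Knudsen number Kn = lambda / L
Kn = 5788.6 / 236
Kn = 24.528

24.528


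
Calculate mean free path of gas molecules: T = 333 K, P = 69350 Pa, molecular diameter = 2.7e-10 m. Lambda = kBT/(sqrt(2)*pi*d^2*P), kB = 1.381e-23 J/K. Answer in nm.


Mean free path: lambda = kB*T / (sqrt(2) * pi * d^2 * P)
lambda = 1.381e-23 * 333 / (sqrt(2) * pi * (2.7e-10)^2 * 69350)
lambda = 2.04738e-07 m
lambda = 204.74 nm

204.74


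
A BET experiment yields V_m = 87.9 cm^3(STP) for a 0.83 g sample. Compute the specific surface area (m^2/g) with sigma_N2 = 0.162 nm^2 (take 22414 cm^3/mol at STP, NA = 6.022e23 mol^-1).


Number of moles in monolayer = V_m / 22414 = 87.9 / 22414 = 0.00392166
Number of molecules = moles * NA = 0.00392166 * 6.022e23
SA = molecules * sigma / mass
SA = (87.9 / 22414) * 6.022e23 * 0.162e-18 / 0.83
SA = 460.9 m^2/g

460.9


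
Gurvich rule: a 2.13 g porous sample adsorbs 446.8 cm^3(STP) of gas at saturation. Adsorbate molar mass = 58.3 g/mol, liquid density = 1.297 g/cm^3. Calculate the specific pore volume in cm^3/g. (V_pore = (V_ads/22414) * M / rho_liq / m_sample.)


Moles adsorbed n = V_ads / 22414 = 446.8 / 22414 = 1.993397e-02 mol
Liquid volume V_liq = n * M / rho_liq = 1.993397e-02 * 58.3 / 1.297 = 0.89603 cm^3
Specific pore volume V_pore = V_liq / m_sample = 0.89603 / 2.13
V_pore = 0.4207 cm^3/g

0.4207


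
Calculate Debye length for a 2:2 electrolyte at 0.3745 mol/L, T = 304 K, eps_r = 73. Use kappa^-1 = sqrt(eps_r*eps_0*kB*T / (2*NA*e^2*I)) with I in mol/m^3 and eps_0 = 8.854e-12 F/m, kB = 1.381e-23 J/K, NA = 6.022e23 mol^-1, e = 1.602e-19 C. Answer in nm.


Ionic strength I = 0.3745 * 2^2 * 1000 = 1498 mol/m^3
kappa^-1 = sqrt(73 * 8.854e-12 * 1.381e-23 * 304 / (2 * 6.022e23 * (1.602e-19)^2 * 1498))
kappa^-1 = 0.242 nm

0.242


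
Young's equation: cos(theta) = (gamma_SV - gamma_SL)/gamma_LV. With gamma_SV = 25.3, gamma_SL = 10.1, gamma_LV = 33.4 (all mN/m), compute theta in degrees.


cos(theta) = (gamma_SV - gamma_SL) / gamma_LV
cos(theta) = (25.3 - 10.1) / 33.4
cos(theta) = 0.45509
theta = arccos(0.45509) = 62.93 degrees

62.93


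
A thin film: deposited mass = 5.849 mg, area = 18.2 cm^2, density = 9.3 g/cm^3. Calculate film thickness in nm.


Convert: m = 5.849 mg = 5.8490e-06 kg, A = 18.2 cm^2 = 1.8200e-03 m^2, rho = 9.3 g/cm^3 = 9300 kg/m^3
t = m / (A * rho)
t = 5.8490e-06 / (1.8200e-03 * 9300)
t = 3.4556e-07 m = 345.6 nm

345.6


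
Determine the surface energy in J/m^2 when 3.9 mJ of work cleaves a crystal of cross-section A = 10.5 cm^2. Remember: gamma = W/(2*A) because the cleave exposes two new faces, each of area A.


Convert: A = 10.5 cm^2 = 0.00105 m^2, W = 3.9 mJ = 0.0039 J
Cleaving exposes two faces of area A, so total new surface = 2*A and gamma = W / (2*A)
gamma = 0.0039 / (2 * 0.00105)
gamma = 1.857 J/m^2

1.857


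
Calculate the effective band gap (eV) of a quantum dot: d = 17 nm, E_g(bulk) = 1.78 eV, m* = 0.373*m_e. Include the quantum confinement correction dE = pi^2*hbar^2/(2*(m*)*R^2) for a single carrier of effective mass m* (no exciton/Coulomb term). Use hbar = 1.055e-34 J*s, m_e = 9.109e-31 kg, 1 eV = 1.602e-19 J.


Radius R = 17/2 nm = 8.5e-09 m
Confinement energy dE = pi^2 * hbar^2 / (2 * m_eff * m_e * R^2)
dE = pi^2 * (1.055e-34)^2 / (2 * 0.373 * 9.109e-31 * (8.5e-09)^2) J, divided by 1.602e-19 J/eV
dE = 0.014 eV
Total band gap = E_g(bulk) + dE = 1.78 + 0.014 = 1.794 eV

1.794


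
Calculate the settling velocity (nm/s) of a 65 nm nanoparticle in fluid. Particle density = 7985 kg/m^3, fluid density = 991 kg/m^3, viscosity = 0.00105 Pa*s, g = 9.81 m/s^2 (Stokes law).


Radius R = 65/2 nm = 3.25e-08 m
Density difference = 7985 - 991 = 6994 kg/m^3
v = 2 * R^2 * (rho_p - rho_f) * g / (9 * eta)
v = 2 * (3.25e-08)^2 * 6994 * 9.81 / (9 * 0.00105)
v = 1.53377e-08 m/s = 15.3377 nm/s

15.3377


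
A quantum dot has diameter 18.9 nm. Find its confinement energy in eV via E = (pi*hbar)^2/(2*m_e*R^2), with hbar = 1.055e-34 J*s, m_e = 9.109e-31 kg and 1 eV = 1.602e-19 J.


Radius R = 18.9/2 = 9.45 nm = 9.45e-09 m
E = (pi * 1.055e-34)^2 / (2 * 9.109e-31 * (9.45e-09)^2)
E(J) = 6.75212e-22
E = E(J) / 1.602e-19 = 0.0042 eV

0.0042


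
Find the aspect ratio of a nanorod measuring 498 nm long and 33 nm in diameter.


Aspect ratio AR = length / diameter
AR = 498 / 33
AR = 15.09

15.09


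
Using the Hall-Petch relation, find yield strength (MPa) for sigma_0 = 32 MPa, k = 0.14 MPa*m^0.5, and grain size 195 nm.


d = 195 nm = 1.95e-07 m
sqrt(d) = 0.000441588
Hall-Petch contribution = k / sqrt(d) = 0.14 / 0.000441588 = 317.0 MPa
sigma = sigma_0 + k/sqrt(d) = 32 + 317.0 = 349.0 MPa

349.0


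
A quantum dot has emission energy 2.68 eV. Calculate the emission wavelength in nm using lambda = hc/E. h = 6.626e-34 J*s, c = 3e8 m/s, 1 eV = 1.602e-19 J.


Convert energy: E = 2.68 eV = 2.68 * 1.602e-19 = 4.29336e-19 J
lambda = h*c / E = 6.626e-34 * 3e8 / 4.29336e-19
lambda = 4.62994e-07 m = 463.0 nm

463.0


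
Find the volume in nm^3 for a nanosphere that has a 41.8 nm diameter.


Radius r = 41.8/2 = 20.9 nm
Volume V = (4/3) * pi * r^3
V = (4/3) * pi * (20.9)^3
V = 38240.84 nm^3

38240.84


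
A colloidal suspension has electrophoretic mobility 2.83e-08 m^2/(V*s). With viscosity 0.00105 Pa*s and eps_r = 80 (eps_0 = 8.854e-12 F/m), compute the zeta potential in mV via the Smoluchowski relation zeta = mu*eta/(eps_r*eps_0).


Smoluchowski equation: zeta = mu * eta / (eps_r * eps_0)
zeta = 2.83e-08 * 0.00105 / (80 * 8.854e-12)
zeta = 0.041951 V = 41.95 mV

41.95


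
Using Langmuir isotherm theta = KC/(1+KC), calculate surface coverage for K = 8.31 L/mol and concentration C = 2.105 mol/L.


Langmuir isotherm: theta = K*C / (1 + K*C)
K*C = 8.31 * 2.105 = 17.49255
theta = 17.49255 / (1 + 17.49255) = 17.49255 / 18.49255
theta = 0.9459

0.9459


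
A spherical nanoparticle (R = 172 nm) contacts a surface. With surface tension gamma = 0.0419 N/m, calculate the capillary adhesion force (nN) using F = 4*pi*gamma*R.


Convert radius: R = 172 nm = 1.72e-07 m
F = 4 * pi * gamma * R
F = 4 * pi * 0.0419 * 1.72e-07
F = 9.05633e-08 N = 90.5633 nN

90.5633


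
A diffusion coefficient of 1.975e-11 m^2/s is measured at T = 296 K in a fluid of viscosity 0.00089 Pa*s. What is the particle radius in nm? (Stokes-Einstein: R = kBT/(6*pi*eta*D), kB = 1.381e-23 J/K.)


Stokes-Einstein: R = kB*T / (6*pi*eta*D)
R = 1.381e-23 * 296 / (6 * pi * 0.00089 * 1.975e-11)
R = 1.23375e-08 m = 12.34 nm

12.34


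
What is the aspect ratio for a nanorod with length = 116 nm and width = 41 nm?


Aspect ratio AR = length / diameter
AR = 116 / 41
AR = 2.83

2.83


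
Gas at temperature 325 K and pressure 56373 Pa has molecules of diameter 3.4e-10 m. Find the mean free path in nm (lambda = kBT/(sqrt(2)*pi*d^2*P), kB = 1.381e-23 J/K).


Mean free path: lambda = kB*T / (sqrt(2) * pi * d^2 * P)
lambda = 1.381e-23 * 325 / (sqrt(2) * pi * (3.4e-10)^2 * 56373)
lambda = 1.55018e-07 m
lambda = 155.02 nm

155.02


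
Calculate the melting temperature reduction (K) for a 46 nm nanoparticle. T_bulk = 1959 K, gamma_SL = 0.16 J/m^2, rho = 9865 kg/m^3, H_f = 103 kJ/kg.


Radius R = 46/2 = 23 nm = 2.3e-08 m
Convert H_f = 103 kJ/kg = 103000 J/kg
dT = 2 * gamma_SL * T_bulk / (rho * H_f * R)
dT = 2 * 0.16 * 1959 / (9865 * 103000 * 2.3e-08)
dT = 26.8 K

26.8


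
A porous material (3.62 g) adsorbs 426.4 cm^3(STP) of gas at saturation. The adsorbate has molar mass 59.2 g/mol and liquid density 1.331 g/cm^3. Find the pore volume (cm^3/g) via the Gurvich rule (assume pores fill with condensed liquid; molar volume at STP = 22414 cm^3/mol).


Moles adsorbed n = V_ads / 22414 = 426.4 / 22414 = 1.902382e-02 mol
Liquid volume V_liq = n * M / rho_liq = 1.902382e-02 * 59.2 / 1.331 = 0.84614 cm^3
Specific pore volume V_pore = V_liq / m_sample = 0.84614 / 3.62
V_pore = 0.2337 cm^3/g

0.2337


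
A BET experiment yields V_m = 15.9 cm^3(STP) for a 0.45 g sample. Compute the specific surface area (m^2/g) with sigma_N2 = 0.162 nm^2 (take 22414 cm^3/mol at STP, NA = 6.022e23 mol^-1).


Number of moles in monolayer = V_m / 22414 = 15.9 / 22414 = 0.00070938
Number of molecules = moles * NA = 0.00070938 * 6.022e23
SA = molecules * sigma / mass
SA = (15.9 / 22414) * 6.022e23 * 0.162e-18 / 0.45
SA = 153.8 m^2/g

153.8


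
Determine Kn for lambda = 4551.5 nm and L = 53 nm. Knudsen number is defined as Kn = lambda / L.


Knudsen number Kn = lambda / L
Kn = 4551.5 / 53
Kn = 85.8774

85.8774


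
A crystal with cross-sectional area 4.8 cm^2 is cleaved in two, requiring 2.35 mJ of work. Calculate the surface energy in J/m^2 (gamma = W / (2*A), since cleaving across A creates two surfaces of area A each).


Convert: A = 4.8 cm^2 = 0.00048 m^2, W = 2.35 mJ = 0.00235 J
Cleaving exposes two faces of area A, so total new surface = 2*A and gamma = W / (2*A)
gamma = 0.00235 / (2 * 0.00048)
gamma = 2.448 J/m^2

2.448


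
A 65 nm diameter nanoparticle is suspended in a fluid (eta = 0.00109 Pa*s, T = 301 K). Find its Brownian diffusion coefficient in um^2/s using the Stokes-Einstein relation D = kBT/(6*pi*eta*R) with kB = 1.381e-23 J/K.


Radius R = 65/2 = 32.5 nm = 3.25e-08 m
D = kB*T / (6*pi*eta*R)
D = 1.381e-23 * 301 / (6 * pi * 0.00109 * 3.25e-08)
D = 6.22514e-12 m^2/s = 6.225 um^2/s

6.225


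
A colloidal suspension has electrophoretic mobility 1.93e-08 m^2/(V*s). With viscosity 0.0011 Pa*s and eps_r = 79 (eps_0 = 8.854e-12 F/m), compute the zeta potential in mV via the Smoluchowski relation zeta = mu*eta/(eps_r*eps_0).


Smoluchowski equation: zeta = mu * eta / (eps_r * eps_0)
zeta = 1.93e-08 * 0.0011 / (79 * 8.854e-12)
zeta = 0.030352 V = 30.35 mV

30.35


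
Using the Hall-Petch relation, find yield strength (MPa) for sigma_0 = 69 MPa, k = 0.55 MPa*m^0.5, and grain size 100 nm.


d = 100 nm = 1e-07 m
sqrt(d) = 0.0003162278
Hall-Petch contribution = k / sqrt(d) = 0.55 / 0.0003162278 = 1739.3 MPa
sigma = sigma_0 + k/sqrt(d) = 69 + 1739.3 = 1808.3 MPa

1808.3


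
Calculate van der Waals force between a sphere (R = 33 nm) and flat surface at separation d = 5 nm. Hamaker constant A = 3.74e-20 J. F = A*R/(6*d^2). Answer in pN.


Convert to SI: R = 33 nm = 3.3e-08 m, d = 5 nm = 5e-09 m
F = A * R / (6 * d^2)
F = 3.74e-20 * 3.3e-08 / (6 * (5e-09)^2)
F = 8.228e-12 N = 8.228 pN

8.228
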